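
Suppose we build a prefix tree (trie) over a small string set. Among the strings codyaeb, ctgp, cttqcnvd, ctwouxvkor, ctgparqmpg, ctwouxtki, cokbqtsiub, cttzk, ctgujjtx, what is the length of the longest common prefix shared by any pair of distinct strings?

Equivalently: take the maximum, over all pairs, of their longest common prefix length.
"ctwouxtki" and "ctwouxvkor" agree on "ctwoux" (6 characters) before diverging; nothing deeper is shared.
Longest shared-prefix length: 6

6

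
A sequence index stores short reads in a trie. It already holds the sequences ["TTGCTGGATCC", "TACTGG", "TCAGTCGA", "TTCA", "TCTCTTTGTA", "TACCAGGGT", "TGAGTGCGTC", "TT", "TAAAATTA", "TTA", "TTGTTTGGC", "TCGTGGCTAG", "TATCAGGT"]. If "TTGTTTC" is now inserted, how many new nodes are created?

1

"TTGTTT" is already a path in the trie; the remaining "C" must be added.
Each of the 1 remaining characters creates one node.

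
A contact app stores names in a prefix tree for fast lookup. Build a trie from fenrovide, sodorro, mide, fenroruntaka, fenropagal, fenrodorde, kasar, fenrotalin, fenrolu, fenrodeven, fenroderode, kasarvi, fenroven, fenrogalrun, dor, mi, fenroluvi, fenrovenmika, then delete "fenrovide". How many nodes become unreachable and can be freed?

3

A node on "fenrovide"'s path can go only if nothing else ends at it or branches off below it.
The suffix "ide" (3 nodes) is used only by "fenrovide"; the node for "fenrov" still has the child "e", so pruning stops there.
Nodes removed: 3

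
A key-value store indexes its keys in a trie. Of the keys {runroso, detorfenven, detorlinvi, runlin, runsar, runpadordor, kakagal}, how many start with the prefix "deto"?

2

Filter for entries beginning with "deto":
Matches: "detorfenven", "detorlinvi"
Count: 2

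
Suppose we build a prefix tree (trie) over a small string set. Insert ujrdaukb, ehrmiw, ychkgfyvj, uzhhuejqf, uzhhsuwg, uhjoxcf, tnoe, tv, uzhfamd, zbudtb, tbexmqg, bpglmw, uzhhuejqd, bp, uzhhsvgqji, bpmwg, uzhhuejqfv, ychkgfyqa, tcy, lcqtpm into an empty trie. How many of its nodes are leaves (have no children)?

Leaves are exactly the stored words that no other stored word extends.
Those words: "bpglmw", "bpmwg", "ehrmiw", "lcqtpm", "tbexmqg", "tcy", "tnoe", "tv", "uhjoxcf", "ujrdaukb", "uzhfamd", "uzhhsuwg", "uzhhsvgqji", "uzhhuejqd", "uzhhuejqfv", "ychkgfyqa", "ychkgfyvj", "zbudtb"
Leaf count: 18

18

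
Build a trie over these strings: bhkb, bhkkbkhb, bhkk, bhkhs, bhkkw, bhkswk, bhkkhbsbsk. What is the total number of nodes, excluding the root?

21

Count nodes per top-level branch (shared prefixes stored once):
  'b'-branch (bhkb, bhkhs, bhkk, bhkkbkhb, bhkkhbsbsk, bhkkw, bhkswk): 21 nodes
Sum: 21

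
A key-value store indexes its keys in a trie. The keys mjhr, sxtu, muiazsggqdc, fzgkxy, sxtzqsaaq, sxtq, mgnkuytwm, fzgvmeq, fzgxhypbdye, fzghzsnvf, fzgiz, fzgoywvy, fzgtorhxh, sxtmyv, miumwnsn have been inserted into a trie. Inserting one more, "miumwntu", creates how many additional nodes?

2

Walking "miumwntu" from the root, the first 6 characters ("miumwn") follow existing edges; "t" is the first miss.
New nodes needed: |"miumwntu"| − 6 = 8 − 6 = 2.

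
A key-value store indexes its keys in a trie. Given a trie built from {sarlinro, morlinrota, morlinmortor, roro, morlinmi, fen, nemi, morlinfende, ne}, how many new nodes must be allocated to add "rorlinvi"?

5

The longest prefix of "rorlinvi" already in the trie is "ror" (length 3).
New nodes needed: |"rorlinvi"| − 3 = 8 − 3 = 5.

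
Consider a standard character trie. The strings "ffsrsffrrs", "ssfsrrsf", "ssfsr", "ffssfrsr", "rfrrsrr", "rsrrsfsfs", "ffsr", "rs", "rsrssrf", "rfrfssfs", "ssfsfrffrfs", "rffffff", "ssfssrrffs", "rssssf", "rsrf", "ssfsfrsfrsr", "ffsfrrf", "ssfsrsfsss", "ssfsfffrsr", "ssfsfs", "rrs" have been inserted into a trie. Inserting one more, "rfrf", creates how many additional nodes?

Every character of "rfrf" already lies on an existing path (it is a prefix of some stored word).
No new nodes are needed: 0.

0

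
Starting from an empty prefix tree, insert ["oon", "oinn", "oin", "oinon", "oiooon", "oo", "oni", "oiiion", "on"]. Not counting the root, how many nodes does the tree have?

18

For each word, the new-node count is its length minus the longest prefix already in the trie:
  "oon" → 3 new (o, o, n)
  "oinn" → prefix "o" already present; 3 new (i, n, n)
  "oin" → prefix "oin" already present; 0 new (none)
  "oinon" → prefix "oin" already present; 2 new (o, n)
  "oiooon" → prefix "oi" already present; 4 new (o, o, o, n)
  "oo" → prefix "oo" already present; 0 new (none)
  "oni" → prefix "o" already present; 2 new (n, i)
  "oiiion" → prefix "oi" already present; 4 new (i, i, o, n)
  "on" → prefix "on" already present; 0 new (none)
Total nodes = 3 + 3 + 0 + 2 + 4 + 0 + 2 + 4 + 0 = 18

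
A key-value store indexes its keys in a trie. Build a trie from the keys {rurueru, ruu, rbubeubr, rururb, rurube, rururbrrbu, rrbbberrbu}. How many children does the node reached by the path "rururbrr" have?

1

Follow the path "rururbrr" to its node, then look at its outgoing edges.
Distinct next characters after "rururbrr": b.
That node has 1 child edge.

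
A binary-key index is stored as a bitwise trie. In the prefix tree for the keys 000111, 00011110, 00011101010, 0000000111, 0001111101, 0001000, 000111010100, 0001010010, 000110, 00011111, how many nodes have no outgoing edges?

7

Leaves are exactly the stored words that no other stored word extends.
Those words: "0000000111", "0001000", "0001010010", "000110", "000111010100", "00011110", "0001111101"
Leaf count: 7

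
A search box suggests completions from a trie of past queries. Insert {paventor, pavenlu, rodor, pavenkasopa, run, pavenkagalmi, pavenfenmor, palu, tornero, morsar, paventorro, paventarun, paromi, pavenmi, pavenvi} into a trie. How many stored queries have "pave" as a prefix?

9

Walk to "pave"; the words in its subtree are exactly those with that prefix.
Matches: "pavenfenmor", "pavenkagalmi", "pavenkasopa", "pavenlu", "pavenmi", "paventarun", "paventor", "paventorro", "pavenvi"
Count: 9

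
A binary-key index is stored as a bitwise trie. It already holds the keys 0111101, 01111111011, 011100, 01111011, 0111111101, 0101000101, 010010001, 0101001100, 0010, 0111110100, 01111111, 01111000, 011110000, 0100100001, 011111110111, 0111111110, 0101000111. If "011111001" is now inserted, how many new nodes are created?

"0111110" is already a path in the trie; the remaining "01" must be added.
So 9 − 7 = 2 new nodes.

2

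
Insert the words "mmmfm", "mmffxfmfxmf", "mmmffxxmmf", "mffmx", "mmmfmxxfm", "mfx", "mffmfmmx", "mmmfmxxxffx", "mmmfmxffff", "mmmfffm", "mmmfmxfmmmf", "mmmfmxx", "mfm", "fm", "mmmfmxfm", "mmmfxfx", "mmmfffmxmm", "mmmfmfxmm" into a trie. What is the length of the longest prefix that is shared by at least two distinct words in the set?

The deepest shared node is where two words last agree before diverging.
"mmmfmxfm" and "mmmfmxfmmmf" agree on "mmmfmxfm" (8 characters) before diverging; nothing deeper is shared.
Longest shared-prefix length: 8

8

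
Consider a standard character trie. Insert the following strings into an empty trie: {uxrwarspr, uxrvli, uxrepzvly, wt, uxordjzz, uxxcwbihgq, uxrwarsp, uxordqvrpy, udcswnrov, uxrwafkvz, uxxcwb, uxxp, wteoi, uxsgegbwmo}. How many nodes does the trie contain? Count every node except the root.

For each word, the new-node count is its length minus the longest prefix already in the trie:
  "uxrwarspr" → 9 new (u, x, r, w, a, r, s, p, r)
  "uxrvli" → prefix "uxr" already present; 3 new (v, l, i)
  "uxrepzvly" → prefix "uxr" already present; 6 new (e, p, z, v, l, y)
  "wt" → 2 new (w, t)
  "uxordjzz" → prefix "ux" already present; 6 new (o, r, d, j, z, z)
  "uxxcwbihgq" → prefix "ux" already present; 8 new (x, c, w, b, i, h, g, q)
  "uxrwarsp" → prefix "uxrwarsp" already present; 0 new (none)
  "uxordqvrpy" → prefix "uxord" already present; 5 new (q, v, r, p, y)
  "udcswnrov" → prefix "u" already present; 8 new (d, c, s, w, n, r, o, v)
  "uxrwafkvz" → prefix "uxrwa" already present; 4 new (f, k, v, z)
  "uxxcwb" → prefix "uxxcwb" already present; 0 new (none)
  "uxxp" → prefix "uxx" already present; 1 new (p)
  "wteoi" → prefix "wt" already present; 3 new (e, o, i)
  "uxsgegbwmo" → prefix "ux" already present; 8 new (s, g, e, g, b, w, m, o)
Total nodes = 9 + 3 + 6 + 2 + 6 + 8 + 0 + 5 + 8 + 4 + 0 + 1 + 3 + 8 = 63

63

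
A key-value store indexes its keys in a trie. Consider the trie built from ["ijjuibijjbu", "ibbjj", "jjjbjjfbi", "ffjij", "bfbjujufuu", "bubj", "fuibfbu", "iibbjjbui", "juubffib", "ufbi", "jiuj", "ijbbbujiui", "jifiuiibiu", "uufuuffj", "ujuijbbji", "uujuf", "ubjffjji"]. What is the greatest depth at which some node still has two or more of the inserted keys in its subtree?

Equivalently: take the maximum, over all pairs, of their longest common prefix length.
"ijbbbujiui" and "ijjuibijjbu" agree on "ij" (2 characters) before diverging; nothing deeper is shared.
Longest shared-prefix length: 2

2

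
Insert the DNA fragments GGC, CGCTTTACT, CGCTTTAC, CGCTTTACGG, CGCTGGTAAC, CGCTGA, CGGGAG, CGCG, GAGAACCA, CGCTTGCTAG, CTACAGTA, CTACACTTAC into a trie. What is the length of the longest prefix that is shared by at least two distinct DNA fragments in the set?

The deepest shared node is where two words last agree before diverging.
e.g. "CGCTTTAC" and "CGCTTTACGG" share the prefix "CGCTTTAC" of length 8; no pair shares a longer one.
Longest shared-prefix length: 8

8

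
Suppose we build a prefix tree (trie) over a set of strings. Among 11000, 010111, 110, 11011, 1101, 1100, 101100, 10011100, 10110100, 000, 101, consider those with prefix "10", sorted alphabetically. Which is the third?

Words with prefix "10", in lexicographic order: "10011100", "101", "101100", "10110100"
The 3rd is 101100.

101100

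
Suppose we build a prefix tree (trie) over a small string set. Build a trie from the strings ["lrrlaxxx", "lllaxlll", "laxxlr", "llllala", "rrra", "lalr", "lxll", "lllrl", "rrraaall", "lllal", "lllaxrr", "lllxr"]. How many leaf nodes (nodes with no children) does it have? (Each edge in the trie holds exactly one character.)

11

A leaf is a node with no children — equivalently, the end of a word that is not a proper prefix of any other stored word.
Those words: "lalr", "laxxlr", "lllal", "lllaxlll", "lllaxrr", "llllala", "lllrl", "lllxr", "lrrlaxxx", "lxll", "rrraaall"
Leaf count: 11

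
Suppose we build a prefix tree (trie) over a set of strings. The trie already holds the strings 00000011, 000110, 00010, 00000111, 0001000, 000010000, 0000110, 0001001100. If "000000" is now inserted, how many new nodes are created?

0

"000000" is already a full path in the trie; only an end-marker is added.
No new nodes are needed: 0.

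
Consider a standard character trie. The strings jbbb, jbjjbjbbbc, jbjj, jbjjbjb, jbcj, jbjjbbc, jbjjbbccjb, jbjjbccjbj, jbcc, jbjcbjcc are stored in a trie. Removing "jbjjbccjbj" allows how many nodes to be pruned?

After clearing the end-marker at "jbjjbccjbj", prune upward until reaching a node still needed by another word.
The suffix "ccjbj" (5 nodes) is used only by "jbjjbccjbj"; the node for "jbjjb" still has the child "j", so pruning stops there.
Nodes removed: 5

5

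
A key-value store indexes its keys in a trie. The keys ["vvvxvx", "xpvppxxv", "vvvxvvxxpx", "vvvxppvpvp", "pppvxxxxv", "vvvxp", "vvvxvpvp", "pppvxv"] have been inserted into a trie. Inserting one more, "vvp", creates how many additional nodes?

1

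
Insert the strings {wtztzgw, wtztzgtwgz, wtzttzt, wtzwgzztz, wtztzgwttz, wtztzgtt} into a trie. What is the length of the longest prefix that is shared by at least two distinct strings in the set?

7

Equivalently: take the maximum, over all pairs, of their longest common prefix length.
"wtztzgtt" and "wtztzgtwgz" agree on "wtztzgt" (7 characters) before diverging; nothing deeper is shared.
Longest shared-prefix length: 7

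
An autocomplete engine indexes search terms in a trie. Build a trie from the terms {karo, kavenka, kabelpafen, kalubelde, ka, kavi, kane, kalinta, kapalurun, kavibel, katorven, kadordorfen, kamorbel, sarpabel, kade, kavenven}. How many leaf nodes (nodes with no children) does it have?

14

Leaves are exactly the stored words that no other stored word extends.
Those words: "kabelpafen", "kade", "kadordorfen", "kalinta", "kalubelde", "kamorbel", "kane", "kapalurun", "karo", "katorven", "kavenka", "kavenven", "kavibel", "sarpabel"
Leaf count: 14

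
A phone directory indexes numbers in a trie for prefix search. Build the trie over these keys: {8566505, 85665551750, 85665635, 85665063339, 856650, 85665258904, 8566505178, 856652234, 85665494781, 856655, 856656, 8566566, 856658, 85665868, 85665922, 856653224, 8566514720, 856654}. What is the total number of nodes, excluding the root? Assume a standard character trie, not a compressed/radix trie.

55

Insert word by word; a character creates a node only if that edge doesn't already exist:
  "8566505" → 7 new (8, 5, 6, 6, 5, 0, 5)
  "85665551750" → prefix "85665" already present; 6 new (5, 5, 1, 7, 5, 0)
  "85665635" → prefix "85665" already present; 3 new (6, 3, 5)
  "85665063339" → prefix "856650" already present; 5 new (6, 3, 3, 3, 9)
  "856650" → prefix "856650" already present; 0 new (none)
  "85665258904" → prefix "85665" already present; 6 new (2, 5, 8, 9, 0, 4)
  "8566505178" → prefix "8566505" already present; 3 new (1, 7, 8)
  "856652234" → prefix "856652" already present; 3 new (2, 3, 4)
  "85665494781" → prefix "85665" already present; 6 new (4, 9, 4, 7, 8, 1)
  "856655" → prefix "856655" already present; 0 new (none)
  "856656" → prefix "856656" already present; 0 new (none)
  "8566566" → prefix "856656" already present; 1 new (6)
  "856658" → prefix "85665" already present; 1 new (8)
  "85665868" → prefix "856658" already present; 2 new (6, 8)
  "85665922" → prefix "85665" already present; 3 new (9, 2, 2)
  "856653224" → prefix "85665" already present; 4 new (3, 2, 2, 4)
  "8566514720" → prefix "85665" already present; 5 new (1, 4, 7, 2, 0)
  "856654" → prefix "856654" already present; 0 new (none)
Total nodes = 7 + 6 + 3 + 5 + 0 + 6 + 3 + 3 + 6 + 0 + 0 + 1 + 1 + 2 + 3 + 4 + 5 + 0 = 55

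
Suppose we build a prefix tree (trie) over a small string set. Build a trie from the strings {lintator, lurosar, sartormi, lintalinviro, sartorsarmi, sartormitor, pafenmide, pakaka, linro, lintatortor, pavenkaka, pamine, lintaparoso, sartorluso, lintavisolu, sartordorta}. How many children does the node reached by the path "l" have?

Walk "l" from the root, arriving at one node.
Characters that immediately follow "l" among the stored strings: {i, u}.
That node has 2 child edges.

2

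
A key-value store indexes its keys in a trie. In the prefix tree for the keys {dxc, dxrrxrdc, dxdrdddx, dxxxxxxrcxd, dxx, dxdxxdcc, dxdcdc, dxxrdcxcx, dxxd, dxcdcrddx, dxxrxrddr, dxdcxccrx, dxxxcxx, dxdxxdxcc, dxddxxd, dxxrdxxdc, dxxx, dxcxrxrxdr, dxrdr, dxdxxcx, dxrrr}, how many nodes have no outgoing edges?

Leaves are exactly the stored words that no other stored word extends.
Those words: "dxcdcrddx", "dxcxrxrxdr", "dxdcdc", "dxdcxccrx", "dxddxxd", "dxdrdddx", "dxdxxcx", "dxdxxdcc", "dxdxxdxcc", "dxrdr", "dxrrr", "dxrrxrdc", "dxxd", "dxxrdcxcx", "dxxrdxxdc", "dxxrxrddr", "dxxxcxx", "dxxxxxxrcxd"
Leaf count: 18

18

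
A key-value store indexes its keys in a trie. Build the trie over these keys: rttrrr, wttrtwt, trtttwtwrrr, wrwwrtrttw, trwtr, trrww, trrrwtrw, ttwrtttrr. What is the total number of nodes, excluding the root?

52

Trace insertions, counting only characters that open a new branch:
  "rttrrr" → 6 new (r, t, t, r, r, r)
  "wttrtwt" → 7 new (w, t, t, r, t, w, t)
  "trtttwtwrrr" → 11 new (t, r, t, t, t, w, t, w, r, r, r)
  "wrwwrtrttw" → prefix "w" already present; 9 new (r, w, w, r, t, r, t, t, w)
  "trwtr" → prefix "tr" already present; 3 new (w, t, r)
  "trrww" → prefix "tr" already present; 3 new (r, w, w)
  "trrrwtrw" → prefix "trr" already present; 5 new (r, w, t, r, w)
  "ttwrtttrr" → prefix "t" already present; 8 new (t, w, r, t, t, t, r, r)
Total nodes = 6 + 7 + 11 + 9 + 3 + 3 + 5 + 8 = 52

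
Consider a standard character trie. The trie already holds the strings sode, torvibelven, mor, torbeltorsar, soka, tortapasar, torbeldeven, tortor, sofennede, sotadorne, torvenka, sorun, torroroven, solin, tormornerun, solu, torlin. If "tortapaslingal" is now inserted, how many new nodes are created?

6

"tortapas" is already a path in the trie; the remaining "lingal" must be added.
So 14 − 8 = 6 new nodes.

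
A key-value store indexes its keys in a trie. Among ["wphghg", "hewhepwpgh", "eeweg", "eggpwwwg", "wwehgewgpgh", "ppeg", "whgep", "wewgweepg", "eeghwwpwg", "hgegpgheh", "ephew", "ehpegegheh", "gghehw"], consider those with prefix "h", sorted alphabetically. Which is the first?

Filter for "h…" and sort: "hewhepwpgh", "hgegpgheh"
The 1st is hewhepwpgh.

hewhepwpgh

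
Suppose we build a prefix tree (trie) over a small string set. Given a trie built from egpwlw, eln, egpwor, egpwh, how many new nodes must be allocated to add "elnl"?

Walking "elnl" from the root, the first 3 characters ("eln") follow existing edges; "l" is the first miss.
Each of the 1 remaining characters creates one node.

1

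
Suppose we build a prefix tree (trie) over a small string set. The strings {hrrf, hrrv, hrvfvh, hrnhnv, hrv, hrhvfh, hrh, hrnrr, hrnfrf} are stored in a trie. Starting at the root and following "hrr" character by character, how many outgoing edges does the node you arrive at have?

Walk "hrr" from the root, arriving at one node.
Characters that immediately follow "hrr" among the stored strings: {f, v}.
That node has 2 child edges.

2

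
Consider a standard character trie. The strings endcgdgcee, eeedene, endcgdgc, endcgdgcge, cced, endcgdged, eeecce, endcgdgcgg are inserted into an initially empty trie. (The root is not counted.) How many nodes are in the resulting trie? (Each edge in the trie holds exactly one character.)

28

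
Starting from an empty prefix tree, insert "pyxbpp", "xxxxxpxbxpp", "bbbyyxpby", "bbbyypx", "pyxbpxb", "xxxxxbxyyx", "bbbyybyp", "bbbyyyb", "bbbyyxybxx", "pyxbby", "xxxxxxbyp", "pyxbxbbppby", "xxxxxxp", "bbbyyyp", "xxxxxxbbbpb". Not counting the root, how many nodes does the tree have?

63

Trace insertions, counting only characters that open a new branch:
  "pyxbpp" → 6 new (p, y, x, b, p, p)
  "xxxxxpxbxpp" → 11 new (x, x, x, x, x, p, x, b, x, p, p)
  "bbbyyxpby" → 9 new (b, b, b, y, y, x, p, b, y)
  "bbbyypx" → prefix "bbbyy" already present; 2 new (p, x)
  "pyxbpxb" → prefix "pyxbp" already present; 2 new (x, b)
  "xxxxxbxyyx" → prefix "xxxxx" already present; 5 new (b, x, y, y, x)
  "bbbyybyp" → prefix "bbbyy" already present; 3 new (b, y, p)
  "bbbyyyb" → prefix "bbbyy" already present; 2 new (y, b)
  "bbbyyxybxx" → prefix "bbbyyx" already present; 4 new (y, b, x, x)
  "pyxbby" → prefix "pyxb" already present; 2 new (b, y)
  "xxxxxxbyp" → prefix "xxxxx" already present; 4 new (x, b, y, p)
  "pyxbxbbppby" → prefix "pyxb" already present; 7 new (x, b, b, p, p, b, y)
  "xxxxxxp" → prefix "xxxxxx" already present; 1 new (p)
  "bbbyyyp" → prefix "bbbyyy" already present; 1 new (p)
  "xxxxxxbbbpb" → prefix "xxxxxxb" already present; 4 new (b, b, p, b)
Total nodes = 6 + 11 + 9 + 2 + 2 + 5 + 3 + 2 + 4 + 2 + 4 + 7 + 1 + 1 + 4 = 63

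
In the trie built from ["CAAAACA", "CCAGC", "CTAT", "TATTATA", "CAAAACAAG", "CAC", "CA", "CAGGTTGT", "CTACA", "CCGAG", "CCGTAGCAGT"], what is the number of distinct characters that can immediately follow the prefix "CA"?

3

The children of the "CA" node are the distinct next characters among strings starting with "CA".
Distinct next characters after "CA": A, C, G.
That node has 3 child edges.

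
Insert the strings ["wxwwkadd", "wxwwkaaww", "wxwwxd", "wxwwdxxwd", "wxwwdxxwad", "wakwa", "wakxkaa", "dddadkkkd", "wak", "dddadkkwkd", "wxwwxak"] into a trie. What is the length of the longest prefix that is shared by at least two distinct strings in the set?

Look for the deepest trie node that still has at least two words in its subtree.
"wxwwdxxwad" and "wxwwdxxwd" agree on "wxwwdxxw" (8 characters) before diverging; nothing deeper is shared.
Longest shared-prefix length: 8

8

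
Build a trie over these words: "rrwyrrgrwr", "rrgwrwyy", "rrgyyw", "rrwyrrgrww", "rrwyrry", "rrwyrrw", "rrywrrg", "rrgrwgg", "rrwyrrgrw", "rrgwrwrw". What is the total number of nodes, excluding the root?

Trie structure (* marks end of a word):
(root)
└─ r
   └─ r
      ├─ g
      │  ├─ r
      │  │  └─ w
      │  │     └─ g
      │  │        └─ g *
      │  ├─ w
      │  │  └─ r
      │  │     └─ w
      │  │        ├─ r
      │  │        │  └─ w *
      │  │        └─ y
      │  │           └─ y *
      │  └─ y
      │     └─ y
      │        └─ w *
      ├─ w
      │  └─ y
      │     └─ r
      │        └─ r
      │           ├─ g
      │           │  └─ r
      │           │     └─ w *
      │           │        ├─ r *
      │           │        └─ w *
      │           ├─ w *
      │           └─ y *
      └─ y
         └─ w
            └─ r
               └─ r
                  └─ g *
Counting every labelled node above: 33.

33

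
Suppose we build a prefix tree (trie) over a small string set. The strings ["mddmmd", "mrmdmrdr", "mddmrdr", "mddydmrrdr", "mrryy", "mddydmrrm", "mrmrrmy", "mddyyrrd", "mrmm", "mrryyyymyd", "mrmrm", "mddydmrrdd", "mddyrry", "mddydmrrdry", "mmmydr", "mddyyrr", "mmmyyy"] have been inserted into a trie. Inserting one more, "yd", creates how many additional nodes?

Nothing in the trie begins with "y"; the whole of "yd" is new.
2 − 0 = 2 new nodes.

2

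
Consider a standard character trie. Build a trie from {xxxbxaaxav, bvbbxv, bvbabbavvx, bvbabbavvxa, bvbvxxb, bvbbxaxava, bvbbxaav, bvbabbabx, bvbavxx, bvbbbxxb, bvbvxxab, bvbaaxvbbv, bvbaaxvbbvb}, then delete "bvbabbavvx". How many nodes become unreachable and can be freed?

After clearing the end-marker at "bvbabbavvx", prune upward until reaching a node still needed by another word.
Every node on "bvbabbavvx" is still needed (e.g. by "bvbabbavvxa"), so nothing is freed.
Nodes removed: 0

0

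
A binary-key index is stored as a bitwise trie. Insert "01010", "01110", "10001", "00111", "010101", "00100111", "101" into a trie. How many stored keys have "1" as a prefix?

2

Filter for entries beginning with "1":
Matches: "10001", "101"
Count: 2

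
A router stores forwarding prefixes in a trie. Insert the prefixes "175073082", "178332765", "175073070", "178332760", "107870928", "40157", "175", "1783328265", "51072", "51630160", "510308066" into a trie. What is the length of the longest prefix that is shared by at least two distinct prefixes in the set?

8

Look for the deepest trie node that still has at least two words in its subtree.
e.g. "178332760" and "178332765" share the prefix "17833276" of length 8; no pair shares a longer one.
Longest shared-prefix length: 8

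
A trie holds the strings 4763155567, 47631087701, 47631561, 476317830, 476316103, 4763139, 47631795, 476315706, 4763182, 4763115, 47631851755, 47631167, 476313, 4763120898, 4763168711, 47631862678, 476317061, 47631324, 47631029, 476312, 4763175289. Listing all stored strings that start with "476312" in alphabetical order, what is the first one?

476312

Words with prefix "476312", in lexicographic order: "476312", "4763120898"
The 1st is 476312.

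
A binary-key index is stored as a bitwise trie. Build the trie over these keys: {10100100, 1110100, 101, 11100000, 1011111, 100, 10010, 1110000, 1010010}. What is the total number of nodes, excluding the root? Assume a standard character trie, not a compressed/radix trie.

Count nodes per top-level branch (shared prefixes stored once):
  '1'-branch (100, 10010, 101, 1010010, 10100100, 1011111, 1110000, 11100000, 1110100): 25 nodes
Sum: 25

25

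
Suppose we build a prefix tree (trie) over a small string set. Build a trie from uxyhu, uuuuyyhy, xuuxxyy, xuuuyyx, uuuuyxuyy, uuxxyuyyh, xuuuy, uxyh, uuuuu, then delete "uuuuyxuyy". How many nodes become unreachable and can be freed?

4

After clearing the end-marker at "uuuuyxuyy", prune upward until reaching a node still needed by another word.
The suffix "xuyy" (4 nodes) is used only by "uuuuyxuyy"; the node for "uuuuy" still has the child "y", so pruning stops there.
Nodes removed: 4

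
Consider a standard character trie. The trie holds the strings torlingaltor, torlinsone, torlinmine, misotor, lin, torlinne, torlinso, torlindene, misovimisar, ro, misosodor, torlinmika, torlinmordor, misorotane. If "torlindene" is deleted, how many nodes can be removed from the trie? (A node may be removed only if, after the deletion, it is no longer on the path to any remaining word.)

4

Walk "torlindene" from the leaf back toward the root, removing each node that no remaining word uses.
The suffix "dene" (4 nodes) is used only by "torlindene"; the node for "torlin" still has the child "g", so pruning stops there.
Nodes removed: 4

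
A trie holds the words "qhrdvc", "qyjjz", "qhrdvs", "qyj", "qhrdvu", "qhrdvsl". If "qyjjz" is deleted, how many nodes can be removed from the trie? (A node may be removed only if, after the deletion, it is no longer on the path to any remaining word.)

Walk "qyjjz" from the leaf back toward the root, removing each node that no remaining word uses.
The suffix "jz" (2 nodes) is used only by "qyjjz"; "qyj" is itself a stored word, so pruning stops there.
Nodes removed: 2

2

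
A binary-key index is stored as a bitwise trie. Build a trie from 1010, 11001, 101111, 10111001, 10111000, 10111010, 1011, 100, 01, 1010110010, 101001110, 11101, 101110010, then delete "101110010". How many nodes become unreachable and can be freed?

1

A node on "101110010"'s path can go only if nothing else ends at it or branches off below it.
The suffix "0" (1 node) is used only by "101110010"; "10111001" is itself a stored word, so pruning stops there.
Nodes removed: 1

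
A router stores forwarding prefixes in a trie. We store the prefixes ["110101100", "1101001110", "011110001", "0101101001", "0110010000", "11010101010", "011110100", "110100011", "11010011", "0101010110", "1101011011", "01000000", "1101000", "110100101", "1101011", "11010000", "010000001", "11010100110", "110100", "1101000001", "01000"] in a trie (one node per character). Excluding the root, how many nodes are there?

72

Insert word by word; a character creates a node only if that edge doesn't already exist:
  "110101100" → 9 new (1, 1, 0, 1, 0, 1, 1, 0, 0)
  "1101001110" → prefix "11010" already present; 5 new (0, 1, 1, 1, 0)
  "011110001" → 9 new (0, 1, 1, 1, 1, 0, 0, 0, 1)
  "0101101001" → prefix "01" already present; 8 new (0, 1, 1, 0, 1, 0, 0, 1)
  "0110010000" → prefix "011" already present; 7 new (0, 0, 1, 0, 0, 0, 0)
  "11010101010" → prefix "110101" already present; 5 new (0, 1, 0, 1, 0)
  "011110100" → prefix "011110" already present; 3 new (1, 0, 0)
  "110100011" → prefix "110100" already present; 3 new (0, 1, 1)
  "11010011" → prefix "11010011" already present; 0 new (none)
  "0101010110" → prefix "0101" already present; 6 new (0, 1, 0, 1, 1, 0)
  "1101011011" → prefix "11010110" already present; 2 new (1, 1)
  "01000000" → prefix "010" already present; 5 new (0, 0, 0, 0, 0)
  "1101000" → prefix "1101000" already present; 0 new (none)
  "110100101" → prefix "1101001" already present; 2 new (0, 1)
  "1101011" → prefix "1101011" already present; 0 new (none)
  "11010000" → prefix "1101000" already present; 1 new (0)
  "010000001" → prefix "01000000" already present; 1 new (1)
  "11010100110" → prefix "1101010" already present; 4 new (0, 1, 1, 0)
  "110100" → prefix "110100" already present; 0 new (none)
  "1101000001" → prefix "11010000" already present; 2 new (0, 1)
  "01000" → prefix "01000" already present; 0 new (none)
Total nodes = 9 + 5 + 9 + 8 + 7 + 5 + 3 + 3 + 0 + 6 + 2 + 5 + 0 + 2 + 0 + 1 + 1 + 4 + 0 + 2 + 0 = 72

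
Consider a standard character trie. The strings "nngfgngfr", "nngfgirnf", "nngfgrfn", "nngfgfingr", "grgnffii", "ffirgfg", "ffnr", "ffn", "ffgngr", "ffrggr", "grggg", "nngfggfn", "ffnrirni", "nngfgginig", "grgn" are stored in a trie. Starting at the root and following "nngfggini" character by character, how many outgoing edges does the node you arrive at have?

1

The children of the "nngfggini" node are the distinct next characters among strings starting with "nngfggini".
Characters that immediately follow "nngfggini" among the stored strings: {g}.
That node has 1 child edge.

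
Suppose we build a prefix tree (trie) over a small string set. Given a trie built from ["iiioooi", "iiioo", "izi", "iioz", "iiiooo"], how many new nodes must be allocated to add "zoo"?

No existing word starts with "z", so every character of "zoo" needs a new node.
3 − 0 = 3 new nodes.

3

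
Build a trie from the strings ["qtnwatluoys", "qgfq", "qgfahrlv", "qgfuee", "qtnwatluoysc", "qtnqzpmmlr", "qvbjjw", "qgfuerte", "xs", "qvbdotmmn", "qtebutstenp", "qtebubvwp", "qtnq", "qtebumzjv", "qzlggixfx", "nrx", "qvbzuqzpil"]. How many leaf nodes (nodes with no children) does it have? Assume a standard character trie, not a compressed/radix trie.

Leaves are exactly the stored words that no other stored word extends.
Those words: "nrx", "qgfahrlv", "qgfq", "qgfuee", "qgfuerte", "qtebubvwp", "qtebumzjv", "qtebutstenp", "qtnqzpmmlr", "qtnwatluoysc", "qvbdotmmn", "qvbjjw", "qvbzuqzpil", "qzlggixfx", "xs"
Leaf count: 15

15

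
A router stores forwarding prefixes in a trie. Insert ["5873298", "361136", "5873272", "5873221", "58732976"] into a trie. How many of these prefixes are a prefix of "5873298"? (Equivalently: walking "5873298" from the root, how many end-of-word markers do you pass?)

1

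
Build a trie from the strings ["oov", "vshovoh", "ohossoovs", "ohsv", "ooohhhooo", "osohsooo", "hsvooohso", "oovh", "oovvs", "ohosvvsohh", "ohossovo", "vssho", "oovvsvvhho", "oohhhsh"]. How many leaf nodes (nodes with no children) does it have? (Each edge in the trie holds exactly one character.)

Leaves are exactly the stored words that no other stored word extends.
Those words: "hsvooohso", "ohossoovs", "ohossovo", "ohosvvsohh", "ohsv", "oohhhsh", "ooohhhooo", "oovh", "oovvsvvhho", "osohsooo", "vshovoh", "vssho"
Leaf count: 12

12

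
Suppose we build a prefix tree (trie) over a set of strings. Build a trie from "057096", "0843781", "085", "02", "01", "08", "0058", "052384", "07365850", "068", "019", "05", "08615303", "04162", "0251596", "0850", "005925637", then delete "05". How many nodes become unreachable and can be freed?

After clearing the end-marker at "05", prune upward until reaching a node still needed by another word.
Every node on "05" is still needed (e.g. by "057096"), so nothing is freed.
Nodes removed: 0

0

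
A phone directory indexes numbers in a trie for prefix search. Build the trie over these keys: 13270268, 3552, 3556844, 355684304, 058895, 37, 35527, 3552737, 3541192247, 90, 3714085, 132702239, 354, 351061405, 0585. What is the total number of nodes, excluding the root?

Trace insertions, counting only characters that open a new branch:
  "13270268" → 8 new (1, 3, 2, 7, 0, 2, 6, 8)
  "3552" → 4 new (3, 5, 5, 2)
  "3556844" → prefix "355" already present; 4 new (6, 8, 4, 4)
  "355684304" → prefix "355684" already present; 3 new (3, 0, 4)
  "058895" → 6 new (0, 5, 8, 8, 9, 5)
  "37" → prefix "3" already present; 1 new (7)
  "35527" → prefix "3552" already present; 1 new (7)
  "3552737" → prefix "35527" already present; 2 new (3, 7)
  "3541192247" → prefix "35" already present; 8 new (4, 1, 1, 9, 2, 2, 4, 7)
  "90" → 2 new (9, 0)
  "3714085" → prefix "37" already present; 5 new (1, 4, 0, 8, 5)
  "132702239" → prefix "132702" already present; 3 new (2, 3, 9)
  "354" → prefix "354" already present; 0 new (none)
  "351061405" → prefix "35" already present; 7 new (1, 0, 6, 1, 4, 0, 5)
  "0585" → prefix "058" already present; 1 new (5)
Total nodes = 8 + 4 + 4 + 3 + 6 + 1 + 1 + 2 + 8 + 2 + 5 + 3 + 0 + 7 + 1 = 55

55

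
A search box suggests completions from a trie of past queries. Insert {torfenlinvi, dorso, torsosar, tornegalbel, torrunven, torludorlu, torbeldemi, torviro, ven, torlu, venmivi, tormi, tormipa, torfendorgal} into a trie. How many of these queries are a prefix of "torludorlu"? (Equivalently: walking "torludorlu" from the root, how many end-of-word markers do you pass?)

Walk "torludorlu" from the root; an end-of-word marker is hit whenever a stored word is a prefix of "torludorlu".
Prefixes of the query that are stored words: "torlu", "torludorlu"
Count: 2

2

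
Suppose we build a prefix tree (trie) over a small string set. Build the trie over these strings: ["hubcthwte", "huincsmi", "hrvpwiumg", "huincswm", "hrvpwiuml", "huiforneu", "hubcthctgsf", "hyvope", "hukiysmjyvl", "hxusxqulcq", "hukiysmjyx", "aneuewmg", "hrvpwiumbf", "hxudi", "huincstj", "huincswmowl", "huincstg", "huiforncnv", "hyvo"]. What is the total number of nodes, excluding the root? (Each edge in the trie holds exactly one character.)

82

Insert word by word; a character creates a node only if that edge doesn't already exist:
  "hubcthwte" → 9 new (h, u, b, c, t, h, w, t, e)
  "huincsmi" → prefix "hu" already present; 6 new (i, n, c, s, m, i)
  "hrvpwiumg" → prefix "h" already present; 8 new (r, v, p, w, i, u, m, g)
  "huincswm" → prefix "huincs" already present; 2 new (w, m)
  "hrvpwiuml" → prefix "hrvpwium" already present; 1 new (l)
  "huiforneu" → prefix "hui" already present; 6 new (f, o, r, n, e, u)
  "hubcthctgsf" → prefix "hubcth" already present; 5 new (c, t, g, s, f)
  "hyvope" → prefix "h" already present; 5 new (y, v, o, p, e)
  "hukiysmjyvl" → prefix "hu" already present; 9 new (k, i, y, s, m, j, y, v, l)
  "hxusxqulcq" → prefix "h" already present; 9 new (x, u, s, x, q, u, l, c, q)
  "hukiysmjyx" → prefix "hukiysmjy" already present; 1 new (x)
  "aneuewmg" → 8 new (a, n, e, u, e, w, m, g)
  "hrvpwiumbf" → prefix "hrvpwium" already present; 2 new (b, f)
  "hxudi" → prefix "hxu" already present; 2 new (d, i)
  "huincstj" → prefix "huincs" already present; 2 new (t, j)
  "huincswmowl" → prefix "huincswm" already present; 3 new (o, w, l)
  "huincstg" → prefix "huincst" already present; 1 new (g)
  "huiforncnv" → prefix "huiforn" already present; 3 new (c, n, v)
  "hyvo" → prefix "hyvo" already present; 0 new (none)
Total nodes = 9 + 6 + 8 + 2 + 1 + 6 + 5 + 5 + 9 + 9 + 1 + 8 + 2 + 2 + 2 + 3 + 1 + 3 + 0 = 82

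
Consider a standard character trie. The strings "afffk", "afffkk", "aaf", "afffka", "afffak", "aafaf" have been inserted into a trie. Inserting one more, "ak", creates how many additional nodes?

The longest prefix of "ak" already in the trie is "a" (length 1).
Each of the 1 remaining characters creates one node.

1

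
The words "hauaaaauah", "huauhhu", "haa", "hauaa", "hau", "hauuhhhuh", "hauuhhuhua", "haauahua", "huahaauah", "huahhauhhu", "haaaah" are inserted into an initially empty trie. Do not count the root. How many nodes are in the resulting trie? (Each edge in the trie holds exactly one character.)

47

Trace insertions, counting only characters that open a new branch:
  "hauaaaauah" → 10 new (h, a, u, a, a, a, a, u, a, h)
  "huauhhu" → prefix "h" already present; 6 new (u, a, u, h, h, u)
  "haa" → prefix "ha" already present; 1 new (a)
  "hauaa" → prefix "hauaa" already present; 0 new (none)
  "hau" → prefix "hau" already present; 0 new (none)
  "hauuhhhuh" → prefix "hau" already present; 6 new (u, h, h, h, u, h)
  "hauuhhuhua" → prefix "hauuhh" already present; 4 new (u, h, u, a)
  "haauahua" → prefix "haa" already present; 5 new (u, a, h, u, a)
  "huahaauah" → prefix "hua" already present; 6 new (h, a, a, u, a, h)
  "huahhauhhu" → prefix "huah" already present; 6 new (h, a, u, h, h, u)
  "haaaah" → prefix "haa" already present; 3 new (a, a, h)
Total nodes = 10 + 6 + 1 + 0 + 0 + 6 + 4 + 5 + 6 + 6 + 3 = 47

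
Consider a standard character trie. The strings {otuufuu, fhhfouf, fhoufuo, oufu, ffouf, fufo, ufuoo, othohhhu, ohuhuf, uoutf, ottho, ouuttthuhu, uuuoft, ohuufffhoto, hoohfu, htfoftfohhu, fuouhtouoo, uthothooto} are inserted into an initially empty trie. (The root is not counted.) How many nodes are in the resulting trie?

106

Count nodes per top-level branch (shared prefixes stored once):
  'f'-branch (ffouf, fhhfouf, fhoufuo, fufo, fuouhtouoo): 27 nodes
  'h'-branch (hoohfu, htfoftfohhu): 16 nodes
  'o'-branch (ohuhuf, ohuufffhoto, othohhhu, ottho, otuufuu, oufu, ouuttthuhu): 40 nodes
  'u'-branch (ufuoo, uoutf, uthothooto, uuuoft): 23 nodes
Sum: 106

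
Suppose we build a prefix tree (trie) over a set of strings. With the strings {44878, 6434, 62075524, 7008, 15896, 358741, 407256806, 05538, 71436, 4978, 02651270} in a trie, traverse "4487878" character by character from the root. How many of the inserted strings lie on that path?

Walk "4487878" from the root; an end-of-word marker is hit whenever a stored word is a prefix of "4487878".
Prefixes of the query that are stored words: "44878"
Count: 1

1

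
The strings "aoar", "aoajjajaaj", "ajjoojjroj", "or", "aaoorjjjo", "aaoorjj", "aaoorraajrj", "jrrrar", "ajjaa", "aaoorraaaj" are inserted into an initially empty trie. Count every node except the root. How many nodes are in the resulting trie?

Count nodes per top-level branch (shared prefixes stored once):
  'a'-branch (aaoorjj, aaoorjjjo, aaoorraaaj, aaoorraajrj, ajjaa, ajjoojjroj, aoajjajaaj, aoar): 38 nodes
  'j'-branch (jrrrar): 6 nodes
  'o'-branch (or): 2 nodes
Sum: 46

46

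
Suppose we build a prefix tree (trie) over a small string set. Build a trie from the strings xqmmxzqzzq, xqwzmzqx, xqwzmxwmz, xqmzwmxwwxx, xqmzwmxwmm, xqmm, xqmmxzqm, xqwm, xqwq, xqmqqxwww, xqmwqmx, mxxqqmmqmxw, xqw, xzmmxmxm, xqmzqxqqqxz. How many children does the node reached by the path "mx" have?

Follow the path "mx" to its node, then look at its outgoing edges.
Distinct next characters after "mx": x.
That node has 1 child edge.

1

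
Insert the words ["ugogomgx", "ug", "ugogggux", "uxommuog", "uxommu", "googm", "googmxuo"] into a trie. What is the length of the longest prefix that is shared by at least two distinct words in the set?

6

Equivalently: take the maximum, over all pairs, of their longest common prefix length.
e.g. "uxommu" and "uxommuog" share the prefix "uxommu" of length 6; no pair shares a longer one.
Longest shared-prefix length: 6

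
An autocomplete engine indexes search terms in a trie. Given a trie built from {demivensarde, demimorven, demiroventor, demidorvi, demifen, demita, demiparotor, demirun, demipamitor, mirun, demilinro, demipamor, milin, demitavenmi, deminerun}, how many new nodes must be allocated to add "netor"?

5

No existing word starts with "n", so every character of "netor" needs a new node.
5 − 0 = 5 new nodes.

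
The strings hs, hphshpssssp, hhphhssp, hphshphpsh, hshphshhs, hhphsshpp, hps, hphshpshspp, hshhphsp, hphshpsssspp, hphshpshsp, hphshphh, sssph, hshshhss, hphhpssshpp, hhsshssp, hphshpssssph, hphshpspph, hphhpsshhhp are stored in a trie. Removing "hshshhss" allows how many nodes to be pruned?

A node on "hshshhss"'s path can go only if nothing else ends at it or branches off below it.
The suffix "shhss" (5 nodes) is used only by "hshshhss"; the node for "hsh" still has the child "p", so pruning stops there.
Nodes removed: 5

5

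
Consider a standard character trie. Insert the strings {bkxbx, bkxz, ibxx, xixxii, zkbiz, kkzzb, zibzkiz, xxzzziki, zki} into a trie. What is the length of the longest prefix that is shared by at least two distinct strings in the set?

3

Look for the deepest trie node that still has at least two words in its subtree.
e.g. "bkxbx" and "bkxz" share the prefix "bkx" of length 3; no pair shares a longer one.
Longest shared-prefix length: 3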